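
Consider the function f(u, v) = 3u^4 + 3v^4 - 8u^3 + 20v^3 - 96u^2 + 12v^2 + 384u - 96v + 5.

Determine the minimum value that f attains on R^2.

-1848

f(u,v) separates as P(u) + Q(v) + 5, so its minimum is min P + min Q + 5.
P'(u) = 12(u - 4)(u - 2)(u + 4) vanishes at u ∈ {-4, 2, 4}; Q'(v) = 12(v - 1)(v + 2)(v + 4) vanishes at v ∈ {-4, -2, 1}.
Local minima of P (where P''>0): P(-4)=-1792, P(4)=256. Local minima of Q: Q(-4)=64, Q(1)=-61.
So the global minimum of f is P(-4) + Q(1) + 5 = -1792 − 61 + 5 = -1848, attained at (-4, 1).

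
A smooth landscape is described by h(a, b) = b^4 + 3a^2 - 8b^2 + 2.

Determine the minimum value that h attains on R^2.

h(a,b) separates as P(a) + Q(b) + 2, so its minimum is min P + min Q + 2.
P'(a) = 6a vanishes at a ∈ {0}; Q'(b) = 4b(b - 2)(b + 2) vanishes at b ∈ {-2, 0, 2}.
Local minima of P (where P''>0): P(0)=0. Local minima of Q: Q(-2)=-16, Q(2)=-16.
So the global minimum of h is P(0) + Q(-2) + 2 = 0 − 16 + 2 = -14, attained at (0, -2).

-14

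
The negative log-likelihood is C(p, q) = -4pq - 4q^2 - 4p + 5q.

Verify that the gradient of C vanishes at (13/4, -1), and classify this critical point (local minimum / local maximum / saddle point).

∇C = (-4q - 4, -4p - 8q + 5); substituting (13/4, -1) gives ∇C = (0, 0), so (13/4, -1) is indeed a critical point.
The Hessian of C is constant: H = [[0, -4], [-4, -8]].
det(H) = 0·(-8) − (-4)² = -16.
Since det(H) < 0, H is indefinite and the critical point is a saddle point.

saddle point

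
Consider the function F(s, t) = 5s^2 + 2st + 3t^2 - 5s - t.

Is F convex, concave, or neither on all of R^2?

convex

F is quadratic, so its Hessian is the constant matrix H = [[10, 2], [2, 6]].
det(H) = 56, tr(H) = 16.
det(H) > 0 and tr(H) > 0, so H is positive definite everywhere: convex.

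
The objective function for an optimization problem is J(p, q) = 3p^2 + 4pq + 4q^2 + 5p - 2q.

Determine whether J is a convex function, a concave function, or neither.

convex

J is quadratic, so its Hessian is the constant matrix H = [[6, 4], [4, 8]].
det(H) = 32, tr(H) = 14.
det(H) > 0 and tr(H) > 0, so H is positive definite everywhere: convex.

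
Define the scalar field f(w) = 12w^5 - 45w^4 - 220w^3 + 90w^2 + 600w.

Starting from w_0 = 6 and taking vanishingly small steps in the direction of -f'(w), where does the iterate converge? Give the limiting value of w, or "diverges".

5

f'(w) = 60(w - 5)(w - 1)(w + 1)(w + 2), so f'(6) = 16800.
Gradient descent moves in the -f' direction, i.e. w is decreasing.
The nearest critical point in that direction is w = 5, where f'' = 10080 > 0 (a local minimum). The iterate converges there.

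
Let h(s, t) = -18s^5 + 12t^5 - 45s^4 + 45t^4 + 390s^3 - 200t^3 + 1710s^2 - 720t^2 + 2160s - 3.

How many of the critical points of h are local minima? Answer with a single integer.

4

h separates as a function of s plus a function of t, so ∇h=0 decouples.
∂h/∂s = -90(s - 4)(s + 1)(s + 2)(s + 3) = 0 at s ∈ {-3, -2, -1, 4}; ∂h/∂t = 60t(t - 3)(t + 2)(t + 4) = 0 at t ∈ {-4, -2, 0, 3}.
The Hessian is diagonal: diag(h_ss, h_tt). Second derivatives: h_ss(-3)=1260, h_ss(-2)=-540, h_ss(-1)=900, h_ss(4)=-18900; h_tt(-4)=-3360, h_tt(-2)=1200, h_tt(0)=-1440, h_tt(3)=6300.
Local minima occur where both diagonal entries positive: (-3, -2), (-3, 3), (-1, -2), (-1, 3). Count: 4.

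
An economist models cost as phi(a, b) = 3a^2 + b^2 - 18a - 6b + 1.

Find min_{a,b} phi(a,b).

-35

phi(a,b) separates as P(a) + Q(b) + 1, so its minimum is min P + min Q + 1.
P'(a) = 6a - 18 vanishes at a ∈ {3}; Q'(b) = 2b - 6 vanishes at b ∈ {3}.
Local minima of P (where P''>0): P(3)=-27. Local minima of Q: Q(3)=-9.
So the global minimum of phi is P(3) + Q(3) + 1 = -27 − 9 + 1 = -35, attained at (3, 3).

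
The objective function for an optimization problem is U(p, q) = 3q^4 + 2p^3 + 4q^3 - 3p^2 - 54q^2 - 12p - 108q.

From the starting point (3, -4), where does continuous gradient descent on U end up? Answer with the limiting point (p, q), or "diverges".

U is separable, so gradient descent decouples: p follows -∂U/∂p, q follows -∂U/∂q.
∂U/∂p = 6(p - 2)(p + 1); at p=3 this is 24, so p decreases.
∂U/∂q = 12(q - 3)(q + 1)(q + 3); at q=-4 this is -252, so q increases.
p converges to its nearest critical value 2 (a local min of the p-part); q converges to -3. The iterate converges to (2, -3).

(2, -3)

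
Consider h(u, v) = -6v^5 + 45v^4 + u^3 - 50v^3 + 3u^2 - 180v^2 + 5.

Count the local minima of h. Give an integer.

2

h separates as a function of u plus a function of v, so ∇h=0 decouples.
∂h/∂u = 3u(u + 2) = 0 at u ∈ {-2, 0}; ∂h/∂v = -30v(v - 4)(v - 3)(v + 1) = 0 at v ∈ {-1, 0, 3, 4}.
The Hessian is diagonal: diag(h_uu, h_vv). Second derivatives: h_uu(-2)=-6, h_uu(0)=6; h_vv(-1)=600, h_vv(0)=-360, h_vv(3)=360, h_vv(4)=-600.
Local minima occur where both diagonal entries positive: (0, -1), (0, 3). Count: 2.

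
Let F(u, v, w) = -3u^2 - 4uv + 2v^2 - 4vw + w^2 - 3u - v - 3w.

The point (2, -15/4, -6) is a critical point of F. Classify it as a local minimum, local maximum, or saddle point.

The Hessian is constant: H = [[-6, -4, 0], [-4, 4, -4], [0, -4, 2]].
Leading principal minors: Δ₁ = -6, Δ₂ = -40, Δ₃ = 16.
The minors fit neither the all-positive nor the alternating-sign pattern, so H is indefinite: a saddle point.

saddle point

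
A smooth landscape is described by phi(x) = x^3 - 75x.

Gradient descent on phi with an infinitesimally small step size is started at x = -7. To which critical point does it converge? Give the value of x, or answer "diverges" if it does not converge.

diverges

phi'(x) = 3(x - 5)(x + 5), so phi'(-7) = 72.
Gradient descent moves in the -phi' direction, i.e. x is decreasing.
There is no critical point below x=-7, and phi' keeps the same sign, so the iterate runs off to −∞.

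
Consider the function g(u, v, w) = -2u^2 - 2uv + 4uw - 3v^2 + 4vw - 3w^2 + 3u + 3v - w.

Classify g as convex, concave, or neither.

g is quadratic, so its Hessian is the constant matrix H = [[-4, -2, 4], [-2, -6, 4], [4, 4, -6]].
Leading principal minors: -4, 20, -24.
Signs alternate −, +, − ⇒ H ≺ 0 ⇒ concave.

concave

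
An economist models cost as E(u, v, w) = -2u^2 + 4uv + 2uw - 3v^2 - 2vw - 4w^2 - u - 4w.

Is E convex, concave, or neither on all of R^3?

concave

E is quadratic, so its Hessian is the constant matrix H = [[-4, 4, 2], [4, -6, -2], [2, -2, -8]].
Leading principal minors: -4, 8, -56.
Signs alternate −, +, − ⇒ H ≺ 0 ⇒ concave.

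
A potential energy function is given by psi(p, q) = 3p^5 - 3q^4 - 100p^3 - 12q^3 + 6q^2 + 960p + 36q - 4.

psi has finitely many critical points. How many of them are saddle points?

psi separates as a function of p plus a function of q, so ∇psi=0 decouples.
∂psi/∂p = 15(p - 4)(p - 2)(p + 2)(p + 4) = 0 at p ∈ {-4, -2, 2, 4}; ∂psi/∂q = -12(q - 1)(q + 1)(q + 3) = 0 at q ∈ {-3, -1, 1}.
The Hessian is diagonal: diag(psi_pp, psi_qq). Second derivatives: psi_pp(-4)=-1440, psi_pp(-2)=720, psi_pp(2)=-720, psi_pp(4)=1440; psi_qq(-3)=-96, psi_qq(-1)=48, psi_qq(1)=-96.
Saddle points occur where the two diagonal entries have opposite signs: (-4, -1), (-2, -3), (-2, 1), (2, -1), (4, -3), (4, 1). Count: 6.

6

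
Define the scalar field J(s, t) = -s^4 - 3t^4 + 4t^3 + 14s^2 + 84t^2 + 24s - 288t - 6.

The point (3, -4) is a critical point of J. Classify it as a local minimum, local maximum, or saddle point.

The mixed partial ∂²J/∂s∂t is 0, so the Hessian at any point is diag(J_ss, J_tt) = diag(4(-3s^2 + 7), 12(-3t^2 + 2t + 14)).
At (3, -4): H = diag(-80, -504).
Both eigenvalues are negative, so H is negative definite: a local maximum.

local maximum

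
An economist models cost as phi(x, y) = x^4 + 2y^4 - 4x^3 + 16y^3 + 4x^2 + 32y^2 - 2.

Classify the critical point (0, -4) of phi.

local minimum

The mixed partial ∂²phi/∂x∂y is 0, so the Hessian at any point is diag(phi_xx, phi_yy) = diag(4(3x^2 - 6x + 2), 8(3y^2 + 12y + 8)).
At (0, -4): H = diag(8, 64).
Both eigenvalues are positive, so H is positive definite: a local minimum.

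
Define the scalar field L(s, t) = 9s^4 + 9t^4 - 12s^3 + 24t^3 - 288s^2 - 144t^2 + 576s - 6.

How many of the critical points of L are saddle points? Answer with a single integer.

4

L separates as a function of s plus a function of t, so ∇L=0 decouples.
∂L/∂s = 36(s - 4)(s - 1)(s + 4) = 0 at s ∈ {-4, 1, 4}; ∂L/∂t = 36t(t - 2)(t + 4) = 0 at t ∈ {-4, 0, 2}.
The Hessian is diagonal: diag(L_ss, L_tt). Second derivatives: L_ss(-4)=1440, L_ss(1)=-540, L_ss(4)=864; L_tt(-4)=864, L_tt(0)=-288, L_tt(2)=432.
Saddle points occur where the two diagonal entries have opposite signs: (-4, 0), (1, -4), (1, 2), (4, 0). Count: 4.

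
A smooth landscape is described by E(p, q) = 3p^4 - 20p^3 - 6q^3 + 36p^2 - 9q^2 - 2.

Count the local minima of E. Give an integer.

2

E separates as a function of p plus a function of q, so ∇E=0 decouples.
∂E/∂p = 12p(p - 3)(p - 2) = 0 at p ∈ {0, 2, 3}; ∂E/∂q = -18q(q + 1) = 0 at q ∈ {-1, 0}.
The Hessian is diagonal: diag(E_pp, E_qq). Second derivatives: E_pp(0)=72, E_pp(2)=-24, E_pp(3)=36; E_qq(-1)=18, E_qq(0)=-18.
Local minima occur where both diagonal entries positive: (0, -1), (3, -1). Count: 2.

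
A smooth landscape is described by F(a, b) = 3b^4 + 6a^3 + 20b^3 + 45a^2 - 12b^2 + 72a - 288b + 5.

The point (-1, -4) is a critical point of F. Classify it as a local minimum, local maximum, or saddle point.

The mixed partial ∂²F/∂a∂b is 0, so the Hessian at any point is diag(F_aa, F_bb) = diag(18(2a + 5), 12(3b^2 + 10b - 2)).
At (-1, -4): H = diag(54, 72).
Both eigenvalues are positive, so H is positive definite: a local minimum.

local minimum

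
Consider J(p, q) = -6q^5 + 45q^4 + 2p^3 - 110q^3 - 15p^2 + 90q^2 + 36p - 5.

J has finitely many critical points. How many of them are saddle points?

J separates as a function of p plus a function of q, so ∇J=0 decouples.
∂J/∂p = 6(p - 3)(p - 2) = 0 at p ∈ {2, 3}; ∂J/∂q = -30q(q - 3)(q - 2)(q - 1) = 0 at q ∈ {0, 1, 2, 3}.
The Hessian is diagonal: diag(J_pp, J_qq). Second derivatives: J_pp(2)=-6, J_pp(3)=6; J_qq(0)=180, J_qq(1)=-60, J_qq(2)=60, J_qq(3)=-180.
Saddle points occur where the two diagonal entries have opposite signs: (2, 0), (2, 2), (3, 1), (3, 3). Count: 4.

4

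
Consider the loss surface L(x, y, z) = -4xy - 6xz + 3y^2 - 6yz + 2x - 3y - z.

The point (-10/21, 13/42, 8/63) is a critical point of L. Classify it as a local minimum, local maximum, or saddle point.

The Hessian is constant: H = [[0, -4, -6], [-4, 6, -6], [-6, -6, 0]].
Leading principal minors: Δ₁ = 0, Δ₂ = -16, Δ₃ = -504.
The minors fit neither the all-positive nor the alternating-sign pattern, so H is indefinite: a saddle point.

saddle point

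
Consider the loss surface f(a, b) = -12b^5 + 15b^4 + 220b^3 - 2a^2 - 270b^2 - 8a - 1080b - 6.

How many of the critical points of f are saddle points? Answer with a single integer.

2

f separates as a function of a plus a function of b, so ∇f=0 decouples.
∂f/∂a = -4(a + 2) = 0 at a ∈ {-2}; ∂f/∂b = -60(b - 3)(b - 2)(b + 1)(b + 3) = 0 at b ∈ {-3, -1, 2, 3}.
The Hessian is diagonal: diag(f_aa, f_bb). Second derivatives: f_aa(-2)=-4; f_bb(-3)=3600, f_bb(-1)=-1440, f_bb(2)=900, f_bb(3)=-1440.
Saddle points occur where the two diagonal entries have opposite signs: (-2, -3), (-2, 2). Count: 2.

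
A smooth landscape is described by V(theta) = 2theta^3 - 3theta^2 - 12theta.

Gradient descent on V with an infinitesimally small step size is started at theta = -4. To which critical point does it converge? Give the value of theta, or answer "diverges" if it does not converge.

diverges

V'(theta) = 6(theta - 2)(theta + 1), so V'(-4) = 108.
Gradient descent moves in the -V' direction, i.e. theta is decreasing.
There is no critical point below theta=-4, and V' keeps the same sign, so the iterate runs off to −∞.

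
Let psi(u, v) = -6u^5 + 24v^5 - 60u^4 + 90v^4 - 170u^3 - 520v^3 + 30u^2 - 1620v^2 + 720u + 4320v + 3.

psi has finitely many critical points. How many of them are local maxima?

psi separates as a function of u plus a function of v, so ∇psi=0 decouples.
∂psi/∂u = -30(u - 1)(u + 2)(u + 3)(u + 4) = 0 at u ∈ {-4, -3, -2, 1}; ∂psi/∂v = 120(v - 3)(v - 1)(v + 3)(v + 4) = 0 at v ∈ {-4, -3, 1, 3}.
The Hessian is diagonal: diag(psi_uu, psi_vv). Second derivatives: psi_uu(-4)=300, psi_uu(-3)=-120, psi_uu(-2)=180, psi_uu(1)=-1800; psi_vv(-4)=-4200, psi_vv(-3)=2880, psi_vv(1)=-4800, psi_vv(3)=10080.
Local maxima occur where both diagonal entries negative: (-3, -4), (-3, 1), (1, -4), (1, 1). Count: 4.

4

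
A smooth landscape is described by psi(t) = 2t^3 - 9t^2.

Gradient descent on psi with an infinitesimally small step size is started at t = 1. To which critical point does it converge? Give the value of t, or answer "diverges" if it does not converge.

3

psi'(t) = 6t(t - 3), so psi'(1) = -12.
Gradient descent moves in the -psi' direction, i.e. t is increasing.
The nearest critical point in that direction is t = 3, where psi'' = 18 > 0 (a local minimum). The iterate converges there.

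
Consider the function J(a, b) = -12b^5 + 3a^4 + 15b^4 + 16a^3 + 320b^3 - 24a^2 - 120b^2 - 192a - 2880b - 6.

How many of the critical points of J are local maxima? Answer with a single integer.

J separates as a function of a plus a function of b, so ∇J=0 decouples.
∂J/∂a = 12(a - 2)(a + 2)(a + 4) = 0 at a ∈ {-4, -2, 2}; ∂J/∂b = -60(b - 4)(b - 2)(b + 2)(b + 3) = 0 at b ∈ {-3, -2, 2, 4}.
The Hessian is diagonal: diag(J_aa, J_bb). Second derivatives: J_aa(-4)=144, J_aa(-2)=-96, J_aa(2)=288; J_bb(-3)=2100, J_bb(-2)=-1440, J_bb(2)=2400, J_bb(4)=-5040.
Local maxima occur where both diagonal entries negative: (-2, -2), (-2, 4). Count: 2.

2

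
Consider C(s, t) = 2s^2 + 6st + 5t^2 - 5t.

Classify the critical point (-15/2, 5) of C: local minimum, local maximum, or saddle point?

The Hessian of C is constant: H = [[4, 6], [6, 10]].
det(H) = 4·10 − 6² = 4.
det(H) > 0 and tr(H) = 14 > 0, so H is positive definite and the point is a local minimum.

local minimum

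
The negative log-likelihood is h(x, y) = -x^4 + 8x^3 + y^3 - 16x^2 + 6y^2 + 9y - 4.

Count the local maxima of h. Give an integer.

h separates as a function of x plus a function of y, so ∇h=0 decouples.
∂h/∂x = -4x(x - 4)(x - 2) = 0 at x ∈ {0, 2, 4}; ∂h/∂y = 3(y + 1)(y + 3) = 0 at y ∈ {-3, -1}.
The Hessian is diagonal: diag(h_xx, h_yy). Second derivatives: h_xx(0)=-32, h_xx(2)=16, h_xx(4)=-32; h_yy(-3)=-6, h_yy(-1)=6.
Local maxima occur where both diagonal entries negative: (0, -3), (4, -3). Count: 2.

2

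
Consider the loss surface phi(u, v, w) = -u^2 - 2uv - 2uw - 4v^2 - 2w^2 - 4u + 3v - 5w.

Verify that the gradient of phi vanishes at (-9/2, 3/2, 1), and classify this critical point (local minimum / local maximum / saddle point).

∇phi = (-2u - 2v - 2w - 4, -2u - 8v + 3, -2u - 4w - 5); substituting (-9/2, 3/2, 1) gives ∇phi = (0, 0, 0), so (-9/2, 3/2, 1) is indeed a critical point.
The Hessian is constant: H = [[-2, -2, -2], [-2, -8, 0], [-2, 0, -4]].
Leading principal minors: Δ₁ = -2, Δ₂ = 12, Δ₃ = -16.
The minors alternate sign starting negative (−, +, −), so H is negative definite: a local maximum.

local maximum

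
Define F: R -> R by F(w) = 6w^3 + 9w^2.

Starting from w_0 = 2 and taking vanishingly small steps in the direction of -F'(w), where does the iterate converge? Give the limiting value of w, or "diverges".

0

F'(w) = 18w(w + 1), so F'(2) = 108.
Gradient descent moves in the -F' direction, i.e. w is decreasing.
The nearest critical point in that direction is w = 0, where F'' = 18 > 0 (a local minimum). The iterate converges there.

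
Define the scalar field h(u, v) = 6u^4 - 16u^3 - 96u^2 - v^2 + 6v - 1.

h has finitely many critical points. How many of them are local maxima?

1

h separates as a function of u plus a function of v, so ∇h=0 decouples.
∂h/∂u = 24u(u - 4)(u + 2) = 0 at u ∈ {-2, 0, 4}; ∂h/∂v = -2(v - 3) = 0 at v ∈ {3}.
The Hessian is diagonal: diag(h_uu, h_vv). Second derivatives: h_uu(-2)=288, h_uu(0)=-192, h_uu(4)=576; h_vv(3)=-2.
Local maxima occur where both diagonal entries negative: (0, 3). Count: 1.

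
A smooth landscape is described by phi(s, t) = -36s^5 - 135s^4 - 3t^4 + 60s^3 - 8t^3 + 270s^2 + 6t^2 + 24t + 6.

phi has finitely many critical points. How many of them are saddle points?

6

phi separates as a function of s plus a function of t, so ∇phi=0 decouples.
∂phi/∂s = -180s(s - 1)(s + 1)(s + 3) = 0 at s ∈ {-3, -1, 0, 1}; ∂phi/∂t = -12(t - 1)(t + 1)(t + 2) = 0 at t ∈ {-2, -1, 1}.
The Hessian is diagonal: diag(phi_ss, phi_tt). Second derivatives: phi_ss(-3)=4320, phi_ss(-1)=-720, phi_ss(0)=540, phi_ss(1)=-1440; phi_tt(-2)=-36, phi_tt(-1)=24, phi_tt(1)=-72.
Saddle points occur where the two diagonal entries have opposite signs: (-3, -2), (-3, 1), (-1, -1), (0, -2), (0, 1), (1, -1). Count: 6.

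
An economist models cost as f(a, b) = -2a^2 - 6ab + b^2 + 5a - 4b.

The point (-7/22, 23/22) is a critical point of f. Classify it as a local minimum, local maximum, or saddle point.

saddle point

The Hessian of f is constant: H = [[-4, -6], [-6, 2]].
det(H) = (-4)·2 − (-6)² = -44.
Since det(H) < 0, H is indefinite and the critical point is a saddle point.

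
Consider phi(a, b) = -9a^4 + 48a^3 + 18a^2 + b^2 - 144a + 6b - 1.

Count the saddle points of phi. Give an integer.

phi separates as a function of a plus a function of b, so ∇phi=0 decouples.
∂phi/∂a = -36(a - 4)(a - 1)(a + 1) = 0 at a ∈ {-1, 1, 4}; ∂phi/∂b = 2(b + 3) = 0 at b ∈ {-3}.
The Hessian is diagonal: diag(phi_aa, phi_bb). Second derivatives: phi_aa(-1)=-360, phi_aa(1)=216, phi_aa(4)=-540; phi_bb(-3)=2.
Saddle points occur where the two diagonal entries have opposite signs: (-1, -3), (4, -3). Count: 2.

2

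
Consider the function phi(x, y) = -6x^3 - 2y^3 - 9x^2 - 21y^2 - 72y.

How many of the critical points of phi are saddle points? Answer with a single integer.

phi separates as a function of x plus a function of y, so ∇phi=0 decouples.
∂phi/∂x = -18x(x + 1) = 0 at x ∈ {-1, 0}; ∂phi/∂y = -6(y + 3)(y + 4) = 0 at y ∈ {-4, -3}.
The Hessian is diagonal: diag(phi_xx, phi_yy). Second derivatives: phi_xx(-1)=18, phi_xx(0)=-18; phi_yy(-4)=6, phi_yy(-3)=-6.
Saddle points occur where the two diagonal entries have opposite signs: (-1, -3), (0, -4). Count: 2.

2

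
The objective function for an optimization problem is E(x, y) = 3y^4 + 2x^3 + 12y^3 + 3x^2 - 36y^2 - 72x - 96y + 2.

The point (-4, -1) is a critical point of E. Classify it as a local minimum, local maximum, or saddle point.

local maximum

The mixed partial ∂²E/∂x∂y is 0, so the Hessian at any point is diag(E_xx, E_yy) = diag(6(2x + 1), 36(y^2 + 2y - 2)).
At (-4, -1): H = diag(-42, -108).
Both eigenvalues are negative, so H is negative definite: a local maximum.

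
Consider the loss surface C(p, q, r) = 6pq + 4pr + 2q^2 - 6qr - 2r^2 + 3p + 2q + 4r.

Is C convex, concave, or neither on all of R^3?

neither

C is quadratic, so its Hessian is the constant matrix H = [[0, 6, 4], [6, 4, -6], [4, -6, -4]].
Leading principal minors: 0, -36, -208.
Neither pattern holds ⇒ H is indefinite ⇒ neither convex nor concave.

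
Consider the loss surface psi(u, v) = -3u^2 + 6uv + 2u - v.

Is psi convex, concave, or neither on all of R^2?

psi is quadratic, so its Hessian is the constant matrix H = [[-6, 6], [6, 0]].
det(H) = -36, tr(H) = -6.
det(H) < 0, so H is indefinite: neither convex nor concave.

neither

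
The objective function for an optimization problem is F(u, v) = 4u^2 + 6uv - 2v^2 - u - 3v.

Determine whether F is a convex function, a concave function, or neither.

neither

F is quadratic, so its Hessian is the constant matrix H = [[8, 6], [6, -4]].
det(H) = -68, tr(H) = 4.
det(H) < 0, so H is indefinite: neither convex nor concave.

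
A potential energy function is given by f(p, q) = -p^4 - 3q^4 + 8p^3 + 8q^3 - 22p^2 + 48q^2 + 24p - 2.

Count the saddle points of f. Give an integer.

4

f separates as a function of p plus a function of q, so ∇f=0 decouples.
∂f/∂p = -4(p - 3)(p - 2)(p - 1) = 0 at p ∈ {1, 2, 3}; ∂f/∂q = -12q(q - 4)(q + 2) = 0 at q ∈ {-2, 0, 4}.
The Hessian is diagonal: diag(f_pp, f_qq). Second derivatives: f_pp(1)=-8, f_pp(2)=4, f_pp(3)=-8; f_qq(-2)=-144, f_qq(0)=96, f_qq(4)=-288.
Saddle points occur where the two diagonal entries have opposite signs: (1, 0), (2, -2), (2, 4), (3, 0). Count: 4.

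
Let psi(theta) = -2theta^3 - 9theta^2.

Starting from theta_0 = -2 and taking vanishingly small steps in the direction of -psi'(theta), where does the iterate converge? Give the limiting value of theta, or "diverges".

psi'(theta) = -6theta(theta + 3), so psi'(-2) = 12.
Gradient descent moves in the -psi' direction, i.e. theta is decreasing.
The nearest critical point in that direction is theta = -3, where psi'' = 18 > 0 (a local minimum). The iterate converges there.

-3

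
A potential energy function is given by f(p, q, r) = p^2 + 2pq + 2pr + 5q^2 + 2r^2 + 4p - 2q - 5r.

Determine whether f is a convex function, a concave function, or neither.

f is quadratic, so its Hessian is the constant matrix H = [[2, 2, 2], [2, 10, 0], [2, 0, 4]].
Leading principal minors: 2, 16, 24.
All positive ⇒ H ≻ 0 ⇒ convex.

convex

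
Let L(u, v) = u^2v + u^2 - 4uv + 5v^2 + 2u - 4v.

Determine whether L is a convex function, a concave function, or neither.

neither

The term u^2v is cubic, so the Hessian is not constant.
∂²L/∂u² = 2v + 2, which takes both signs as v varies (negative for sufficiently negative v). A diagonal entry of the Hessian changing sign means the Hessian is neither positive- nor negative-semidefinite on all of R^2.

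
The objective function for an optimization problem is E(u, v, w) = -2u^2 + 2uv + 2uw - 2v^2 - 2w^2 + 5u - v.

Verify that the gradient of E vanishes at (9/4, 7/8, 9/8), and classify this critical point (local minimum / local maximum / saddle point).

∇E = (-4u + 2v + 2w + 5, 2u - 4v - 1, 2u - 4w); substituting (9/4, 7/8, 9/8) gives ∇E = (0, 0, 0), so (9/4, 7/8, 9/8) is indeed a critical point.
The Hessian is constant: H = [[-4, 2, 2], [2, -4, 0], [2, 0, -4]].
Leading principal minors: Δ₁ = -4, Δ₂ = 12, Δ₃ = -32.
The minors alternate sign starting negative (−, +, −), so H is negative definite: a local maximum.

local maximum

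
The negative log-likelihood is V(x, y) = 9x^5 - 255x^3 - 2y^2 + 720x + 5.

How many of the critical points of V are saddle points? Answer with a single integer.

V separates as a function of x plus a function of y, so ∇V=0 decouples.
∂V/∂x = 45(x - 4)(x - 1)(x + 1)(x + 4) = 0 at x ∈ {-4, -1, 1, 4}; ∂V/∂y = -4y = 0 at y ∈ {0}.
The Hessian is diagonal: diag(V_xx, V_yy). Second derivatives: V_xx(-4)=-5400, V_xx(-1)=1350, V_xx(1)=-1350, V_xx(4)=5400; V_yy(0)=-4.
Saddle points occur where the two diagonal entries have opposite signs: (-1, 0), (4, 0). Count: 2.

2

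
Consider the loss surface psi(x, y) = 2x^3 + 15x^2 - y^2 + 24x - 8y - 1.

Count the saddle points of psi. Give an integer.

psi separates as a function of x plus a function of y, so ∇psi=0 decouples.
∂psi/∂x = 6(x + 1)(x + 4) = 0 at x ∈ {-4, -1}; ∂psi/∂y = -2(y + 4) = 0 at y ∈ {-4}.
The Hessian is diagonal: diag(psi_xx, psi_yy). Second derivatives: psi_xx(-4)=-18, psi_xx(-1)=18; psi_yy(-4)=-2.
Saddle points occur where the two diagonal entries have opposite signs: (-1, -4). Count: 1.

1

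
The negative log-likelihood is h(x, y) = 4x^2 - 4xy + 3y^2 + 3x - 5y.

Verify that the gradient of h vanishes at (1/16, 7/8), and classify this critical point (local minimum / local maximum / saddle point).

local minimum

∇h = (8x - 4y + 3, -4x + 6y - 5); substituting (1/16, 7/8) gives ∇h = (0, 0), so (1/16, 7/8) is indeed a critical point.
The Hessian of h is constant: H = [[8, -4], [-4, 6]].
det(H) = 8·6 − (-4)² = 32.
det(H) > 0 and tr(H) = 14 > 0, so H is positive definite and the point is a local minimum.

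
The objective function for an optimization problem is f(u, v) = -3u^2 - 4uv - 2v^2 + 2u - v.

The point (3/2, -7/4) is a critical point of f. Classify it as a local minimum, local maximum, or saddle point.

local maximum

The Hessian of f is constant: H = [[-6, -4], [-4, -4]].
det(H) = (-6)·(-4) − (-4)² = 8.
det(H) > 0 and tr(H) = -10 < 0, so H is negative definite and the point is a local maximum.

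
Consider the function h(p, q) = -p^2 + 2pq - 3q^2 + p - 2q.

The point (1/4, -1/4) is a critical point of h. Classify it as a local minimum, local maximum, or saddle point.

The Hessian of h is constant: H = [[-2, 2], [2, -6]].
det(H) = (-2)·(-6) − 2² = 8.
det(H) > 0 and tr(H) = -8 < 0, so H is negative definite and the point is a local maximum.

local maximum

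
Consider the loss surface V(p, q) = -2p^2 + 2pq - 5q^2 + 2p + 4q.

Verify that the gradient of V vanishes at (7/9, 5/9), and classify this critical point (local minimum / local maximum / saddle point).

local maximum

∇V = (-4p + 2q + 2, 2p - 10q + 4); substituting (7/9, 5/9) gives ∇V = (0, 0), so (7/9, 5/9) is indeed a critical point.
The Hessian of V is constant: H = [[-4, 2], [2, -10]].
det(H) = (-4)·(-10) − 2² = 36.
det(H) > 0 and tr(H) = -14 < 0, so H is negative definite and the point is a local maximum.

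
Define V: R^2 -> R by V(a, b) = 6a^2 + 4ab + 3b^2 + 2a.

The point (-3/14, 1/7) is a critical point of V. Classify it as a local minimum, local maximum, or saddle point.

The Hessian of V is constant: H = [[12, 4], [4, 6]].
det(H) = 12·6 − 4² = 56.
det(H) > 0 and tr(H) = 18 > 0, so H is positive definite and the point is a local minimum.

local minimum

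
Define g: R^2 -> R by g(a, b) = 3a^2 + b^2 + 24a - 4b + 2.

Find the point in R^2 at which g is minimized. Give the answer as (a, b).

g(a,b) separates as P(a) + Q(b) + 2, so its minimum is min P + min Q + 2.
P'(a) = 6a + 24 vanishes at a ∈ {-4}; Q'(b) = 2b - 4 vanishes at b ∈ {2}.
Local minima of P (where P''>0): P(-4)=-48. Local minima of Q: Q(2)=-4.
So the global minimum of g is P(-4) + Q(2) + 2 = -48 − 4 + 2 = -50, attained at (-4, 2).

(-4, 2)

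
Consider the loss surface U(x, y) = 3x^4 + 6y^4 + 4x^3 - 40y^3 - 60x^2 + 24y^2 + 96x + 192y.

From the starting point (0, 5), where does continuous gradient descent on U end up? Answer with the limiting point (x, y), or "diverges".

(-4, 4)

U is separable, so gradient descent decouples: x follows -∂U/∂x, y follows -∂U/∂y.
∂U/∂x = 12(x - 2)(x - 1)(x + 4); at x=0 this is 96, so x decreases.
∂U/∂y = 24(y - 4)(y - 2)(y + 1); at y=5 this is 432, so y decreases.
x converges to its nearest critical value -4 (a local min of the x-part); y converges to 4. The iterate converges to (-4, 4).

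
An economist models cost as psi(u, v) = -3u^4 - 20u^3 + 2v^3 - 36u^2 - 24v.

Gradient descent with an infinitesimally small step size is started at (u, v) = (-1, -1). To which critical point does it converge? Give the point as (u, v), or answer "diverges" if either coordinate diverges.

psi is separable, so gradient descent decouples: u follows -∂psi/∂u, v follows -∂psi/∂v.
∂psi/∂u = -12u(u + 2)(u + 3); at u=-1 this is 24, so u decreases.
∂psi/∂v = 6(v - 2)(v + 2); at v=-1 this is -18, so v increases.
u converges to its nearest critical value -2 (a local min of the u-part); v converges to 2. The iterate converges to (-2, 2).

(-2, 2)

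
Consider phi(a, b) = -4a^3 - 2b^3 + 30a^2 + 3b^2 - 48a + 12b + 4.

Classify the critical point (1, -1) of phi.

The mixed partial ∂²phi/∂a∂b is 0, so the Hessian at any point is diag(phi_aa, phi_bb) = diag(12(-2a + 5), 6(-2b + 1)).
At (1, -1): H = diag(36, 18).
Both eigenvalues are positive, so H is positive definite: a local minimum.

local minimum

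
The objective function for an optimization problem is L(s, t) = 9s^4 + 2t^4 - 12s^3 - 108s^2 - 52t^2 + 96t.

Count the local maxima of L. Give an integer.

L separates as a function of s plus a function of t, so ∇L=0 decouples.
∂L/∂s = 36s(s - 3)(s + 2) = 0 at s ∈ {-2, 0, 3}; ∂L/∂t = 8(t - 3)(t - 1)(t + 4) = 0 at t ∈ {-4, 1, 3}.
The Hessian is diagonal: diag(L_ss, L_tt). Second derivatives: L_ss(-2)=360, L_ss(0)=-216, L_ss(3)=540; L_tt(-4)=280, L_tt(1)=-80, L_tt(3)=112.
Local maxima occur where both diagonal entries negative: (0, 1). Count: 1.

1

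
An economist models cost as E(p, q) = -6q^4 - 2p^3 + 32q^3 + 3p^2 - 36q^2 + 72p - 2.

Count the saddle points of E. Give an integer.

E separates as a function of p plus a function of q, so ∇E=0 decouples.
∂E/∂p = -6(p - 4)(p + 3) = 0 at p ∈ {-3, 4}; ∂E/∂q = -24q(q - 3)(q - 1) = 0 at q ∈ {0, 1, 3}.
The Hessian is diagonal: diag(E_pp, E_qq). Second derivatives: E_pp(-3)=42, E_pp(4)=-42; E_qq(0)=-72, E_qq(1)=48, E_qq(3)=-144.
Saddle points occur where the two diagonal entries have opposite signs: (-3, 0), (-3, 3), (4, 1). Count: 3.

3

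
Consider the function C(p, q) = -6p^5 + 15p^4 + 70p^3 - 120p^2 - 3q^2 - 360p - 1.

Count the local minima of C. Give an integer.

C separates as a function of p plus a function of q, so ∇C=0 decouples.
∂C/∂p = -30(p - 3)(p - 2)(p + 1)(p + 2) = 0 at p ∈ {-2, -1, 2, 3}; ∂C/∂q = -6q = 0 at q ∈ {0}.
The Hessian is diagonal: diag(C_pp, C_qq). Second derivatives: C_pp(-2)=600, C_pp(-1)=-360, C_pp(2)=360, C_pp(3)=-600; C_qq(0)=-6.
Local minima occur where both diagonal entries positive: none. Count: 0.

0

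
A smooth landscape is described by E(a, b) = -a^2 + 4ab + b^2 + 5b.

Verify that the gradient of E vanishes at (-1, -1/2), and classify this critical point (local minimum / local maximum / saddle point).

∇E = (-2a + 4b, 4a + 2b + 5); substituting (-1, -1/2) gives ∇E = (0, 0), so (-1, -1/2) is indeed a critical point.
The Hessian of E is constant: H = [[-2, 4], [4, 2]].
det(H) = (-2)·2 − 4² = -20.
Since det(H) < 0, H is indefinite and the critical point is a saddle point.

saddle point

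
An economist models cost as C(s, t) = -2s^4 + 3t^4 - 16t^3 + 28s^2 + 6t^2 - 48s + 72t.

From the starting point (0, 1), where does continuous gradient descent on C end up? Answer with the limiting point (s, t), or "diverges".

(1, -1)

C is separable, so gradient descent decouples: s follows -∂C/∂s, t follows -∂C/∂t.
∂C/∂s = -8(s - 2)(s - 1)(s + 3); at s=0 this is -48, so s increases.
∂C/∂t = 12(t - 3)(t - 2)(t + 1); at t=1 this is 48, so t decreases.
s converges to its nearest critical value 1 (a local min of the s-part); t converges to -1. The iterate converges to (1, -1).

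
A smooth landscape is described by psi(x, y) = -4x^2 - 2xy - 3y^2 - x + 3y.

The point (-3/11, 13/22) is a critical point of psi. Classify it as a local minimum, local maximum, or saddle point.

local maximum

The Hessian of psi is constant: H = [[-8, -2], [-2, -6]].
det(H) = (-8)·(-6) − (-2)² = 44.
det(H) > 0 and tr(H) = -14 < 0, so H is negative definite and the point is a local maximum.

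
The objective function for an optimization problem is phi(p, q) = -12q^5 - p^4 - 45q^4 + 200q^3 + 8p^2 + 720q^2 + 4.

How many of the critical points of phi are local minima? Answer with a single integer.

phi separates as a function of p plus a function of q, so ∇phi=0 decouples.
∂phi/∂p = -4p(p - 2)(p + 2) = 0 at p ∈ {-2, 0, 2}; ∂phi/∂q = -60q(q - 3)(q + 2)(q + 4) = 0 at q ∈ {-4, -2, 0, 3}.
The Hessian is diagonal: diag(phi_pp, phi_qq). Second derivatives: phi_pp(-2)=-32, phi_pp(0)=16, phi_pp(2)=-32; phi_qq(-4)=3360, phi_qq(-2)=-1200, phi_qq(0)=1440, phi_qq(3)=-6300.
Local minima occur where both diagonal entries positive: (0, -4), (0, 0). Count: 2.

2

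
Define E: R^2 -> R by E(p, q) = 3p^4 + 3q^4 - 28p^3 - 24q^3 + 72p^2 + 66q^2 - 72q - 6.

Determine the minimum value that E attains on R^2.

E(p,q) separates as A(p) + B(q) − 6, so its minimum is min A + min B − 6.
A'(p) = 12p(p - 4)(p - 3) vanishes at p ∈ {0, 3, 4}; B'(q) = 12(q - 3)(q - 2)(q - 1) vanishes at q ∈ {1, 2, 3}.
Local minima of A (where A''>0): A(0)=0, A(4)=128. Local minima of B: B(1)=-27, B(3)=-27.
So the global minimum of E is A(0) + B(1) − 6 = 0 − 27 − 6 = -33, attained at (0, 1).

-33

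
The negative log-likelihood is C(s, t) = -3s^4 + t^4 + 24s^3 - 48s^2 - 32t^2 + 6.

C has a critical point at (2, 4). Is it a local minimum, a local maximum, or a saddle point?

The mixed partial ∂²C/∂s∂t is 0, so the Hessian at any point is diag(C_ss, C_tt) = diag(12(-3s^2 + 12s - 8), 4(3t^2 - 16)).
At (2, 4): H = diag(48, 128).
Both eigenvalues are positive, so H is positive definite: a local minimum.

local minimum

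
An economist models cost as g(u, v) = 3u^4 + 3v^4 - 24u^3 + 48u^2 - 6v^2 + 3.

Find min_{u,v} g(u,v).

0

g(u,v) separates as P(u) + Q(v) + 3, so its minimum is min P + min Q + 3.
P'(u) = 12u(u - 4)(u - 2) vanishes at u ∈ {0, 2, 4}; Q'(v) = 12v(v - 1)(v + 1) vanishes at v ∈ {-1, 0, 1}.
Local minima of P (where P''>0): P(0)=0, P(4)=0. Local minima of Q: Q(-1)=-3, Q(1)=-3.
So the global minimum of g is P(0) + Q(-1) + 3 = 0 − 3 + 3 = 0, attained at (0, -1).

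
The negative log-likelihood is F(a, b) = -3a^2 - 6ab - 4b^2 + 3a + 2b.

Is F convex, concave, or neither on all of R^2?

F is quadratic, so its Hessian is the constant matrix H = [[-6, -6], [-6, -8]].
det(H) = 12, tr(H) = -14.
det(H) > 0 and tr(H) < 0, so H is negative definite everywhere: concave.

concave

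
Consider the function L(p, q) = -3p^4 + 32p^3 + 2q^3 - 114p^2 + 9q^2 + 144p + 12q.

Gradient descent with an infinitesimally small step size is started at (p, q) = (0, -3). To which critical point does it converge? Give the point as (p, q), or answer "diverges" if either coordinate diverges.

diverges

L is separable, so gradient descent decouples: p follows -∂L/∂p, q follows -∂L/∂q.
∂L/∂p = -12(p - 4)(p - 3)(p - 1); at p=0 this is 144, so p decreases.
∂L/∂q = 6(q + 1)(q + 2); at q=-3 this is 12, so q decreases.
The p-coordinate has no critical point in that direction and runs off to infinity.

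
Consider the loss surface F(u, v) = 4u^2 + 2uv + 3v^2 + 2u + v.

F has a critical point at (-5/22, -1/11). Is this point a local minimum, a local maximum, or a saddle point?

The Hessian of F is constant: H = [[8, 2], [2, 6]].
det(H) = 8·6 − 2² = 44.
det(H) > 0 and tr(H) = 14 > 0, so H is positive definite and the point is a local minimum.

local minimum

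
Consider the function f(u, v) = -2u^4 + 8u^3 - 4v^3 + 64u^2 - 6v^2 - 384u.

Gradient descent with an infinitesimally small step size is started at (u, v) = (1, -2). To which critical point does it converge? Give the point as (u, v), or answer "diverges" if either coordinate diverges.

(3, -1)

f is separable, so gradient descent decouples: u follows -∂f/∂u, v follows -∂f/∂v.
∂f/∂u = -8(u - 4)(u - 3)(u + 4); at u=1 this is -240, so u increases.
∂f/∂v = -12v(v + 1); at v=-2 this is -24, so v increases.
u converges to its nearest critical value 3 (a local min of the u-part); v converges to -1. The iterate converges to (3, -1).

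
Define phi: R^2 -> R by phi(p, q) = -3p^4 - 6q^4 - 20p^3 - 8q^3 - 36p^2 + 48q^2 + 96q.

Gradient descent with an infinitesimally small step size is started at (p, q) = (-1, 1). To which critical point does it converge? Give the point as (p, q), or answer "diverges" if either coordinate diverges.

phi is separable, so gradient descent decouples: p follows -∂phi/∂p, q follows -∂phi/∂q.
∂phi/∂p = -12p(p + 2)(p + 3); at p=-1 this is 24, so p decreases.
∂phi/∂q = -24(q - 2)(q + 1)(q + 2); at q=1 this is 144, so q decreases.
p converges to its nearest critical value -2 (a local min of the p-part); q converges to -1. The iterate converges to (-2, -1).

(-2, -1)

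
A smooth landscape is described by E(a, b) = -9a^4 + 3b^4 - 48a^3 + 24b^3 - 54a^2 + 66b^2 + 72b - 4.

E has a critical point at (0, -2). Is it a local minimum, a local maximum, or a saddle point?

local maximum

The mixed partial ∂²E/∂a∂b is 0, so the Hessian at any point is diag(E_aa, E_bb) = diag(-36(3a^2 + 8a + 3), 12(3b^2 + 12b + 11)).
At (0, -2): H = diag(-108, -12).
Both eigenvalues are negative, so H is negative definite: a local maximum.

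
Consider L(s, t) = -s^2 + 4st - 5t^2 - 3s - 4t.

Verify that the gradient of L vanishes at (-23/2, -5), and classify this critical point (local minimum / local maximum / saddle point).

local maximum

∇L = (-2s + 4t - 3, 4s - 10t - 4); substituting (-23/2, -5) gives ∇L = (0, 0), so (-23/2, -5) is indeed a critical point.
The Hessian of L is constant: H = [[-2, 4], [4, -10]].
det(H) = (-2)·(-10) − 4² = 4.
det(H) > 0 and tr(H) = -12 < 0, so H is negative definite and the point is a local maximum.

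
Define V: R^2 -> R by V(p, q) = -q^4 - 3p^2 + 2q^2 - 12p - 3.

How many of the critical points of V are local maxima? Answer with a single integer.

V separates as a function of p plus a function of q, so ∇V=0 decouples.
∂V/∂p = -6(p + 2) = 0 at p ∈ {-2}; ∂V/∂q = -4q(q - 1)(q + 1) = 0 at q ∈ {-1, 0, 1}.
The Hessian is diagonal: diag(V_pp, V_qq). Second derivatives: V_pp(-2)=-6; V_qq(-1)=-8, V_qq(0)=4, V_qq(1)=-8.
Local maxima occur where both diagonal entries negative: (-2, -1), (-2, 1). Count: 2.

2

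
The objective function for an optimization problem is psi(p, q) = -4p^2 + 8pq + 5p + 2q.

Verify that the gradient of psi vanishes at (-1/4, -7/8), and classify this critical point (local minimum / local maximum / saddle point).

∇psi = (-8p + 8q + 5, 8p + 2); substituting (-1/4, -7/8) gives ∇psi = (0, 0), so (-1/4, -7/8) is indeed a critical point.
The Hessian of psi is constant: H = [[-8, 8], [8, 0]].
det(H) = (-8)·0 − 8² = -64.
Since det(H) < 0, H is indefinite and the critical point is a saddle point.

saddle point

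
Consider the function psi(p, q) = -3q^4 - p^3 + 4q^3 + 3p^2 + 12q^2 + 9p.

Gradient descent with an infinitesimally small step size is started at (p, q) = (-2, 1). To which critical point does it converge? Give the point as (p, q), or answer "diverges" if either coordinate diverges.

psi is separable, so gradient descent decouples: p follows -∂psi/∂p, q follows -∂psi/∂q.
∂psi/∂p = -3(p - 3)(p + 1); at p=-2 this is -15, so p increases.
∂psi/∂q = -12q(q - 2)(q + 1); at q=1 this is 24, so q decreases.
p converges to its nearest critical value -1 (a local min of the p-part); q converges to 0. The iterate converges to (-1, 0).

(-1, 0)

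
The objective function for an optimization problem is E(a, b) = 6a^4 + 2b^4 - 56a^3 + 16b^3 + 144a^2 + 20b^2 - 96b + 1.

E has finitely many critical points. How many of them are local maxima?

E separates as a function of a plus a function of b, so ∇E=0 decouples.
∂E/∂a = 24a(a - 4)(a - 3) = 0 at a ∈ {0, 3, 4}; ∂E/∂b = 8(b - 1)(b + 3)(b + 4) = 0 at b ∈ {-4, -3, 1}.
The Hessian is diagonal: diag(E_aa, E_bb). Second derivatives: E_aa(0)=288, E_aa(3)=-72, E_aa(4)=96; E_bb(-4)=40, E_bb(-3)=-32, E_bb(1)=160.
Local maxima occur where both diagonal entries negative: (3, -3). Count: 1.

1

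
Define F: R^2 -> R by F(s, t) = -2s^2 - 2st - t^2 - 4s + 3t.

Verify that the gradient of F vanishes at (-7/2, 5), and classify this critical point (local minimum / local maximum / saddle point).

∇F = (-4s - 2t - 4, -2s - 2t + 3); substituting (-7/2, 5) gives ∇F = (0, 0), so (-7/2, 5) is indeed a critical point.
The Hessian of F is constant: H = [[-4, -2], [-2, -2]].
det(H) = (-4)·(-2) − (-2)² = 4.
det(H) > 0 and tr(H) = -6 < 0, so H is negative definite and the point is a local maximum.

local maximum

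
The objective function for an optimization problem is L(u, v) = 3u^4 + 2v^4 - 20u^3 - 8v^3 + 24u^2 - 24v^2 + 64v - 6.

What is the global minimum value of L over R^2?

-262

L(u,v) separates as P(u) + Q(v) − 6, so its minimum is min P + min Q − 6.
P'(u) = 12u(u - 4)(u - 1) vanishes at u ∈ {0, 1, 4}; Q'(v) = 8(v - 4)(v - 1)(v + 2) vanishes at v ∈ {-2, 1, 4}.
Local minima of P (where P''>0): P(0)=0, P(4)=-128. Local minima of Q: Q(-2)=-128, Q(4)=-128.
So the global minimum of L is P(4) + Q(-2) − 6 = -128 − 128 − 6 = -262, attained at (4, -2).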